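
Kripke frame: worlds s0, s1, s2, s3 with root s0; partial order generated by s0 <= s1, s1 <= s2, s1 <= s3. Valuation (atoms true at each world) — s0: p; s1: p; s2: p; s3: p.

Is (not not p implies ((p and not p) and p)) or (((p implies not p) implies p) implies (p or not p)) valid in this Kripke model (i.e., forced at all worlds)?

s0 forces (not not p implies ((p and not p) and p)) or (((p implies not p) implies p) implies (p or not p)) via the disjunct ((p implies not p) implies p) implies (p or not p).
Since the root s0 forces (not not p implies ((p and not p) and p)) or (((p implies not p) implies p) implies (p or not p)) and forcing is persistent (monotone upward), every world forces it.

Yes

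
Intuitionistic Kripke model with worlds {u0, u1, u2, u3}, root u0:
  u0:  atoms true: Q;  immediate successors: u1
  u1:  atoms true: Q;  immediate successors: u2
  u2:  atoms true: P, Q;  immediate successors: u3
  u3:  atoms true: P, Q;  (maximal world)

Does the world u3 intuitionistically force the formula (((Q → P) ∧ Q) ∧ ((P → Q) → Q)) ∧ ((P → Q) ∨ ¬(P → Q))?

u3 ⊩ (((Q → P) ∧ Q) ∧ ((P → Q) → Q)) ∧ ((P → Q) ∨ ¬(P → Q)) since u3 forces both conjuncts.

Yes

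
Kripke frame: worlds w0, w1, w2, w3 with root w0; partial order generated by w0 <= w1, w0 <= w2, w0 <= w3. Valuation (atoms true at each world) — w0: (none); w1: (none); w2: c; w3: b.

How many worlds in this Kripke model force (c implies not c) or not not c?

w0: does not force it — w0 does not force (c implies not c) or not not c: neither disjunct is forced at w0.
w1: forces it.
w2: forces it.
w3: forces it.
Worlds forcing the formula: {w1, w2, w3}.

3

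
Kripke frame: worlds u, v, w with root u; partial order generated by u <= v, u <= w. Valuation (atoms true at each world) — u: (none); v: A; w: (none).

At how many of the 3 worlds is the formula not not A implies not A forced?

1

u: does not force it — u does not force not not A implies not A: at the accessible world v, v forces not not A but v does not force not A.
v: does not force it — v does not force not not A implies not A: already at v itself, v forces not not A but v does not force not A.
w: forces it.
Worlds forcing the formula: {w}.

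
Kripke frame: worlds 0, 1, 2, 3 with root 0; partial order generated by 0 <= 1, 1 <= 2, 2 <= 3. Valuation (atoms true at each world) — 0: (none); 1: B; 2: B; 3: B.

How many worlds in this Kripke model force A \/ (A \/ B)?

0: does not force it — 0 ||-/- A \/ (A \/ B): neither disjunct is forced at 0.
1: forces it.
2: forces it.
3: forces it.
Worlds forcing the formula: {1, 2, 3}.

3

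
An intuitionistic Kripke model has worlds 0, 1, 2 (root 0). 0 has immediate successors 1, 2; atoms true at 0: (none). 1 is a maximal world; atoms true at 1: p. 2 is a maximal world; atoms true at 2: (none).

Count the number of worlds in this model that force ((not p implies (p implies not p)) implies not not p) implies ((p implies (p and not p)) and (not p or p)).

1

0: does not force it — 0 does not force ((not p implies (p implies not p)) implies not not p) implies ((p implies (p and not p)) and (not p or p)): at the accessible world 1, 1 forces (not p implies (p implies not p)) implies not not p but 1 does not force (p implies (p and not p)) and (not p or p).
1: does not force it.
2: forces it.
Worlds forcing the formula: {2}.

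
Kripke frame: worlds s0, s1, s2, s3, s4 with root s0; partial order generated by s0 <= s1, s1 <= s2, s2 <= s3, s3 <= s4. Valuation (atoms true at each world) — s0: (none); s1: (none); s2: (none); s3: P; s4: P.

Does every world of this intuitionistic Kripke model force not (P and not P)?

s0 forces not (P and not P): no world accessible from s0 forces P and not P.
Since the root s0 forces not (P and not P) and forcing is persistent (monotone upward), every world forces it.

Yes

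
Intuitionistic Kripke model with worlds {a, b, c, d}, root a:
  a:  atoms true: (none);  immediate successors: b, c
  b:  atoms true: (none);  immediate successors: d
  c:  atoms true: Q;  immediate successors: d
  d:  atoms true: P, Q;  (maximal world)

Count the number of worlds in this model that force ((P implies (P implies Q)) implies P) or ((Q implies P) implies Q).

2

a: does not force it — a does not force ((P implies (P implies Q)) implies P) or ((Q implies P) implies Q): neither disjunct is forced at a.
b: does not force it.
c: forces it.
d: forces it.
Worlds forcing the formula: {c, d}.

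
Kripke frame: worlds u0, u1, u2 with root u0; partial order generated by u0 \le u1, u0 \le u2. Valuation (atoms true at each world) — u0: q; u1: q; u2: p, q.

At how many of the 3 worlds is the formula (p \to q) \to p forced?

u0: does not force it — u0 \nVdash (p \to q) \to p: already at u0 itself, u0 \Vdash p \to q but u0 \nVdash p.
u1: does not force it — u1 \nVdash (p \to q) \to p: already at u1 itself, u1 \Vdash p \to q but u1 \nVdash p.
u2: forces it.
Worlds forcing the formula: {u2}.

1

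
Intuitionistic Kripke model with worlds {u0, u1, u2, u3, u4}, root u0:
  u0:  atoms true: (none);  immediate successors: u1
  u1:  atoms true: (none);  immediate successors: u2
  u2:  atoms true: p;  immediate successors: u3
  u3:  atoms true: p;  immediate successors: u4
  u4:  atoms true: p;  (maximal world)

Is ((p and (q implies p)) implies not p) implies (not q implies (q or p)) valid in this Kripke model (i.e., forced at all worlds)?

Yes

u0 forces ((p and (q implies p)) implies not p) implies (not q implies (q or p)) vacuously: no world accessible from u0 forces the antecedent (p and (q implies p)) implies not p.
Since the root u0 forces ((p and (q implies p)) implies not p) implies (not q implies (q or p)) and forcing is persistent (monotone upward), every world forces it.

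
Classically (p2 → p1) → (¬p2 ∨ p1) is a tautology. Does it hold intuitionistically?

No

This is the material-implication-as-disjunction principle, which is not intuitionistically valid.
A Kripke countermodel: worlds w0, w1; order generated by w0 ≤ w1; atoms true at each world — w0:{}; w1:{p1,p2}.
w0 ⊮ (p2 → p1) → (¬p2 ∨ p1): already at w0 itself, w0 ⊩ p2 → p1 but w0 ⊮ ¬p2 ∨ p1.
w0 ⊮ ¬p2 ∨ p1: neither disjunct is forced at w0.
w0 ⊮ ¬p2 since w1 is accessible from w0 and w1 ⊩ p2.
So the root w0 does not force the formula.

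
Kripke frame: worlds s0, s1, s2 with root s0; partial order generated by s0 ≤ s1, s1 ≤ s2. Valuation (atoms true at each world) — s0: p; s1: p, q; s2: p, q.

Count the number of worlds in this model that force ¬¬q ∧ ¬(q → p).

s0: does not force it — s0 ⊮ ¬¬q ∧ ¬(q → p) since s0 fails ¬(q → p).
s1: does not force it — s1 ⊮ ¬¬q ∧ ¬(q → p) since s1 fails ¬(q → p).
s2: does not force it.
Worlds forcing the formula: { }.

0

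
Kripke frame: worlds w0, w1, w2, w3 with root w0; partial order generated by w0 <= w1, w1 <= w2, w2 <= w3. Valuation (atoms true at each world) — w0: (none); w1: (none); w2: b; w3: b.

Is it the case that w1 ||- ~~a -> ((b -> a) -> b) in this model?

w1 ||- ~~a -> ((b -> a) -> b) vacuously: no world accessible from w1 forces the antecedent ~~a.

Yes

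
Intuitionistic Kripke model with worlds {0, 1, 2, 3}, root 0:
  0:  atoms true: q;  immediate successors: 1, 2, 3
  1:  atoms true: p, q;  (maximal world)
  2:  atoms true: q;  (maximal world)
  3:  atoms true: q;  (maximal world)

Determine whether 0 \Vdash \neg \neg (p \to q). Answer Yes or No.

0 \Vdash \neg \neg (p \to q): no world accessible from 0 forces \neg (p \to q).

Yes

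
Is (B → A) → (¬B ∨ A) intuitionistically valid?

This is the material-implication-as-disjunction principle, which is not intuitionistically valid.
A Kripke countermodel: worlds 0, 1; order generated by 0 ≤ 1; atoms true at each world — 0:{}; 1:{A,B}.
0 ⊮ (B → A) → (¬B ∨ A): already at 0 itself, 0 ⊩ B → A but 0 ⊮ ¬B ∨ A.
0 ⊮ ¬B ∨ A: neither disjunct is forced at 0.
0 ⊮ ¬B since 1 is accessible from 0 and 1 ⊩ B.
So the root 0 does not force the formula.

No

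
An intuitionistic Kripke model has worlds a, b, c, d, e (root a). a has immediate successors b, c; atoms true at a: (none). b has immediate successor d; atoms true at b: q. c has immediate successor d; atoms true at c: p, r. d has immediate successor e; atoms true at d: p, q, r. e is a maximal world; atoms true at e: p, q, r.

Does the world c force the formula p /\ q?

c ||-/- p /\ q since c fails q.

No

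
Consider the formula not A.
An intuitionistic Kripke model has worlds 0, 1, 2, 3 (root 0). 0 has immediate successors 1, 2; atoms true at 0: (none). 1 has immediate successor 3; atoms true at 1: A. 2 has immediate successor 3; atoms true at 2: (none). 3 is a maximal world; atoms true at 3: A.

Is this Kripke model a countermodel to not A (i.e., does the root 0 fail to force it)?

0 does not force not A since 1 is accessible from 0 and 1 forces A.
So the root 0 does not force not A; the model is a countermodel.

Yes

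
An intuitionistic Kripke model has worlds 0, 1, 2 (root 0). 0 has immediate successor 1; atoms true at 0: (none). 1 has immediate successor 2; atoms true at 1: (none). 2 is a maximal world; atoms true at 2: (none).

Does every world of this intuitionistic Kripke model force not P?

Yes

0 forces not P: no world accessible from 0 forces P.
Since the root 0 forces not P and forcing is persistent (monotone upward), every world forces it.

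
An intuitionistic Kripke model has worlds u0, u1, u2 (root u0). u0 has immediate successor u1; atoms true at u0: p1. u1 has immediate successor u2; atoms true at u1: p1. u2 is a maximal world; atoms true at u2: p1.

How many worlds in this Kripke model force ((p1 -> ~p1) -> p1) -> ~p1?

u0: does not force it — u0 ||-/- ((p1 -> ~p1) -> p1) -> ~p1: already at u0 itself, u0 ||- (p1 -> ~p1) -> p1 but u0 ||-/- ~p1.
u1: does not force it.
u2: does not force it.
Worlds forcing the formula: { }.

0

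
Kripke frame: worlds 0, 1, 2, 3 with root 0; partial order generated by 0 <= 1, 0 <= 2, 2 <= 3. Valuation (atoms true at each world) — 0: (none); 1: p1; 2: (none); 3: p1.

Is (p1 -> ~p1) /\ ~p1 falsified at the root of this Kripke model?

0 ||-/- (p1 -> ~p1) /\ ~p1 since 0 fails p1 -> ~p1.
So the root 0 does not force (p1 -> ~p1) /\ ~p1; the model is a countermodel.

Yes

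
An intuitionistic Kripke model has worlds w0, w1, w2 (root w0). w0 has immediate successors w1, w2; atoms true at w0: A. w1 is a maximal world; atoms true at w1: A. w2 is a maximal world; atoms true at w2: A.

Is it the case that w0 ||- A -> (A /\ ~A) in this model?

w0 ||-/- A -> (A /\ ~A): already at w0 itself, w0 ||- A but w0 ||-/- A /\ ~A.
w0 ||-/- A /\ ~A since w0 fails ~A.

No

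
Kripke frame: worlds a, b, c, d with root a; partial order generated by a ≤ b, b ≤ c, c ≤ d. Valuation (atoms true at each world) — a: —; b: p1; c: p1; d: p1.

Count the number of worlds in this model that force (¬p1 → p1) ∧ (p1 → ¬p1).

0

a: does not force it — a ⊮ (¬p1 → p1) ∧ (p1 → ¬p1) since a fails p1 → ¬p1.
b: does not force it.
c: does not force it.
d: does not force it.
Worlds forcing the formula: { }.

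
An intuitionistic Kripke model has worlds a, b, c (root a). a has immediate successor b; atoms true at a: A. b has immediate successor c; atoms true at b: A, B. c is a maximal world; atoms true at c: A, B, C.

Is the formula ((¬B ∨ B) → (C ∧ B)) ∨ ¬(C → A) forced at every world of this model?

Not every world: a ⊮ ((¬B ∨ B) → (C ∧ B)) ∨ ¬(C → A).
a ⊮ ((¬B ∨ B) → (C ∧ B)) ∨ ¬(C → A): neither disjunct is forced at a.
a ⊮ (¬B ∨ B) → (C ∧ B): at the accessible world b, b ⊩ ¬B ∨ B but b ⊮ C ∧ B.
b ⊮ C ∧ B since b fails C.

No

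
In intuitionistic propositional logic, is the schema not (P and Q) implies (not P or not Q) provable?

This is the constructively invalid direction of De Morgan's law for conjunction, which is not intuitionistically valid.
A Kripke countermodel: worlds u0, u1, u2; order generated by u0 <= u1, u0 <= u2; atoms true at each world — u0:{}; u1:{P}; u2:{Q}.
u0 does not force not (P and Q) implies (not P or not Q): already at u0 itself, u0 forces not (P and Q) but u0 does not force not P or not Q.
u0 does not force not P or not Q: neither disjunct is forced at u0.
u0 does not force not P since u1 is accessible from u0 and u1 forces P.
So the root u0 does not force the formula.

No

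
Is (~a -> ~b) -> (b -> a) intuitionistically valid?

This is the converse of contraposition, which is not intuitionistically valid.
A Kripke countermodel: worlds w0, w1; order generated by w0 <= w1; atoms true at each world — w0:{b}; w1:{a,b}.
w0 ||-/- (~a -> ~b) -> (b -> a): already at w0 itself, w0 ||- ~a -> ~b but w0 ||-/- b -> a.
w0 ||-/- b -> a: already at w0 itself, w0 ||- b but w0 ||-/- a.
w0 lacks atom a, so w0 ||-/- a.
So the root w0 does not force the formula.

No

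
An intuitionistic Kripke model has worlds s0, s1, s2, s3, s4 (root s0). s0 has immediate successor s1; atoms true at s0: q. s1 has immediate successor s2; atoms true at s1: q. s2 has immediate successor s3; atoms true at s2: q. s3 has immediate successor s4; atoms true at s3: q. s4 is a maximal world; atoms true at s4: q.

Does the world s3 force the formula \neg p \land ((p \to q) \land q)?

s3 \Vdash \neg p \land ((p \to q) \land q) since s3 forces both conjuncts.

Yes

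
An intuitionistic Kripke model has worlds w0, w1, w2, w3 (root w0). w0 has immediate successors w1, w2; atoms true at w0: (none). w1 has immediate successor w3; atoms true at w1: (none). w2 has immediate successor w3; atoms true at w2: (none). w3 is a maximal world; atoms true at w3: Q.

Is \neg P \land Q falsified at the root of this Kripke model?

Yes

w0 \nVdash \neg P \land Q since w0 fails Q.
So the root w0 does not force \neg P \land Q; the model is a countermodel.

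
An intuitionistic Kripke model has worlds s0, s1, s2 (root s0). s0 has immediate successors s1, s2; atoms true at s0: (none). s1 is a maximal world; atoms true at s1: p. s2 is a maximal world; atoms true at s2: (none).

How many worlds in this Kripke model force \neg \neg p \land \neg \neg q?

s0: does not force it — s0 \nVdash \neg \neg p \land \neg \neg q since s0 fails \neg \neg p.
s1: does not force it.
s2: does not force it.
Worlds forcing the formula: { }.

0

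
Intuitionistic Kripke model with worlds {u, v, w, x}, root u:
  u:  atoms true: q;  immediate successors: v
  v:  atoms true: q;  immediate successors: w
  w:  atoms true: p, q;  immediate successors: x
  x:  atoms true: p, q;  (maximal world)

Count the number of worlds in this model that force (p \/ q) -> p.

u: does not force it — u ||-/- (p \/ q) -> p: already at u itself, u ||- p \/ q but u ||-/- p.
v: does not force it — v ||-/- (p \/ q) -> p: already at v itself, v ||- p \/ q but v ||-/- p.
w: forces it.
x: forces it.
Worlds forcing the formula: {w, x}.

2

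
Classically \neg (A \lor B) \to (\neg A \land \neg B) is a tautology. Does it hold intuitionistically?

This is a constructively valid De Morgan direction (negated disjunction to conjunction of negations), which is intuitionistically derivable.
From \neg (A \lor B): if A held then A \lor B would, contradiction — so \neg A; similarly \neg B.

Yes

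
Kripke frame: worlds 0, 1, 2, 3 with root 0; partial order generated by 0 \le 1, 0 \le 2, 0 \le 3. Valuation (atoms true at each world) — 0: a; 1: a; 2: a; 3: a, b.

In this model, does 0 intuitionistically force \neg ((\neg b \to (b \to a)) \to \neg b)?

0 \nVdash \neg ((\neg b \to (b \to a)) \to \neg b) since 1 is accessible from 0 and 1 \Vdash (\neg b \to (b \to a)) \to \neg b.
1 \Vdash (\neg b \to (b \to a)) \to \neg b: every world accessible from 1 that forces \neg b \to (b \to a) (namely 1) also forces \neg b.

No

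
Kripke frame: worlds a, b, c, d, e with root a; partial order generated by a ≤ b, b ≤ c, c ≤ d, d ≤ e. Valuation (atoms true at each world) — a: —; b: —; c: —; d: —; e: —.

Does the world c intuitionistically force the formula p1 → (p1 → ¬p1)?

Yes

c ⊩ p1 → (p1 → ¬p1) vacuously: no world accessible from c forces the antecedent p1.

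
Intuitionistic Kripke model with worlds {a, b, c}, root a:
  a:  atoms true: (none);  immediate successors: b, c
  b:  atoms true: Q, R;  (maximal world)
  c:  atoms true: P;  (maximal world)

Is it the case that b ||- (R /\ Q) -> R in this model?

Yes

b ||- (R /\ Q) -> R: every world accessible from b that forces R /\ Q (namely b) also forces R.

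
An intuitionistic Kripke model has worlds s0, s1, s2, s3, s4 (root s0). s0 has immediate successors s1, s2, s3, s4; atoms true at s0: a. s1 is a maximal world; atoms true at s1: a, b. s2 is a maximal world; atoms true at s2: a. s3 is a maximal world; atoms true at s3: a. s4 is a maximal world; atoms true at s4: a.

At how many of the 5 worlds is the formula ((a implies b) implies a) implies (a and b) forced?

1

s0: does not force it — s0 does not force ((a implies b) implies a) implies (a and b): already at s0 itself, s0 forces (a implies b) implies a but s0 does not force a and b.
s1: forces it.
s2: does not force it — s2 does not force ((a implies b) implies a) implies (a and b): already at s2 itself, s2 forces (a implies b) implies a but s2 does not force a and b.
s3: does not force it — s3 does not force ((a implies b) implies a) implies (a and b): already at s3 itself, s3 forces (a implies b) implies a but s3 does not force a and b.
s4: does not force it.
Worlds forcing the formula: {s1}.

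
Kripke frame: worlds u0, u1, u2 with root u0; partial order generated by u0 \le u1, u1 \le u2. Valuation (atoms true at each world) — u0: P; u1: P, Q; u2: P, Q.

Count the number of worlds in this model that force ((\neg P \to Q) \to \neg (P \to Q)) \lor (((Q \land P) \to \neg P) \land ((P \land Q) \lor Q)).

0

u0: does not force it — u0 \nVdash ((\neg P \to Q) \to \neg (P \to Q)) \lor (((Q \land P) \to \neg P) \land ((P \land Q) \lor Q)): neither disjunct is forced at u0.
u1: does not force it — u1 \nVdash ((\neg P \to Q) \to \neg (P \to Q)) \lor (((Q \land P) \to \neg P) \land ((P \land Q) \lor Q)): neither disjunct is forced at u1.
u2: does not force it — u2 \nVdash ((\neg P \to Q) \to \neg (P \to Q)) \lor (((Q \land P) \to \neg P) \land ((P \land Q) \lor Q)): neither disjunct is forced at u2.
Worlds forcing the formula: { }.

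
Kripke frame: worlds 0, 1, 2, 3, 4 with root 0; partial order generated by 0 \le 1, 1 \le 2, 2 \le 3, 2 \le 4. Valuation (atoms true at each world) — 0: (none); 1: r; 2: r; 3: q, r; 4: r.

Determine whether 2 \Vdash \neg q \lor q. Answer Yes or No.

No

2 \nVdash \neg q \lor q: neither disjunct is forced at 2.
2 \nVdash \neg q since 3 is accessible from 2 and 3 \Vdash q.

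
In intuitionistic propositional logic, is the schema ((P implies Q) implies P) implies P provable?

This is Peirce's law, which is not intuitionistically valid.
A Kripke countermodel: worlds a, b; order generated by a <= b; atoms true at each world — a:{}; b:{P}.
a does not force ((P implies Q) implies P) implies P: already at a itself, a forces (P implies Q) implies P but a does not force P.
a lacks atom P, so a does not force P.
So the root a does not force the formula.

No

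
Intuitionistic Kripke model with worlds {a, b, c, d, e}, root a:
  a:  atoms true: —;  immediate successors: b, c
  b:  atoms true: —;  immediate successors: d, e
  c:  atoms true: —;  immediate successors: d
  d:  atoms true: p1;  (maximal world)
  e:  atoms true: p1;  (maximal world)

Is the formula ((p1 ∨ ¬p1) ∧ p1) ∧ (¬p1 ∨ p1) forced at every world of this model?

Not every world: a ⊮ ((p1 ∨ ¬p1) ∧ p1) ∧ (¬p1 ∨ p1).
a ⊮ ((p1 ∨ ¬p1) ∧ p1) ∧ (¬p1 ∨ p1) since a fails (p1 ∨ ¬p1) ∧ p1.

No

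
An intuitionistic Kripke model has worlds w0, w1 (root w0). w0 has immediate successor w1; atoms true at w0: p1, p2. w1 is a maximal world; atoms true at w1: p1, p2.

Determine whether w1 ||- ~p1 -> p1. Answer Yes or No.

w1 ||- ~p1 -> p1 vacuously: no world accessible from w1 forces the antecedent ~p1.

Yes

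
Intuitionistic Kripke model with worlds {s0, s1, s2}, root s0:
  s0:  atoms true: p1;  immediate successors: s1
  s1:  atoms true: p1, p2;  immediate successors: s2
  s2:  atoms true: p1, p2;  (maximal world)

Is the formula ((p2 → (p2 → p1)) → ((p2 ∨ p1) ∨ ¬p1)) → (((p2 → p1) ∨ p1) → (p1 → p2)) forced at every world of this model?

No

Not every world: s0 ⊮ ((p2 → (p2 → p1)) → ((p2 ∨ p1) ∨ ¬p1)) → (((p2 → p1) ∨ p1) → (p1 → p2)).
s0 ⊮ ((p2 → (p2 → p1)) → ((p2 ∨ p1) ∨ ¬p1)) → (((p2 → p1) ∨ p1) → (p1 → p2)): already at s0 itself, s0 ⊩ (p2 → (p2 → p1)) → ((p2 ∨ p1) ∨ ¬p1) but s0 ⊮ ((p2 → p1) ∨ p1) → (p1 → p2).
s0 ⊮ ((p2 → p1) ∨ p1) → (p1 → p2): already at s0 itself, s0 ⊩ (p2 → p1) ∨ p1 but s0 ⊮ p1 → p2.
s0 ⊮ p1 → p2: already at s0 itself, s0 ⊩ p1 but s0 ⊮ p2.
s0 lacks atom p2, so s0 ⊮ p2.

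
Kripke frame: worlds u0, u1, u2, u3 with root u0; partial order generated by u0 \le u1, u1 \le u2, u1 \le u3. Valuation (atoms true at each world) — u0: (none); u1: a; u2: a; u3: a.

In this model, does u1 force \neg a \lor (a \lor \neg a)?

u1 \Vdash \neg a \lor (a \lor \neg a) via the disjunct a \lor \neg a.

Yes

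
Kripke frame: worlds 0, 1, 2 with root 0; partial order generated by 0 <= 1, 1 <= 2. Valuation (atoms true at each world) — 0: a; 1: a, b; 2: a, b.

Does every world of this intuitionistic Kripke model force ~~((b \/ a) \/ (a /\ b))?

0 ||- ~~((b \/ a) \/ (a /\ b)): no world accessible from 0 forces ~((b \/ a) \/ (a /\ b)).
Since the root 0 forces ~~((b \/ a) \/ (a /\ b)) and forcing is persistent (monotone upward), every world forces it.

Yes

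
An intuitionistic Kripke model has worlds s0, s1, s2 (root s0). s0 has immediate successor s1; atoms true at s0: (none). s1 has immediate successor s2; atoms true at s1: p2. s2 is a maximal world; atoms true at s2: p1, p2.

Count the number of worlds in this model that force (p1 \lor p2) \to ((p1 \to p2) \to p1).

1

s0: does not force it — s0 \nVdash (p1 \lor p2) \to ((p1 \to p2) \to p1): at the accessible world s1, s1 \Vdash p1 \lor p2 but s1 \nVdash (p1 \to p2) \to p1.
s1: does not force it.
s2: forces it.
Worlds forcing the formula: {s2}.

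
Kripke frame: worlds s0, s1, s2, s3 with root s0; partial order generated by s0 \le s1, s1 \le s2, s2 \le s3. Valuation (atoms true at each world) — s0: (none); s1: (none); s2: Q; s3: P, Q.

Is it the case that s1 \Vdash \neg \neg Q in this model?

s1 \Vdash \neg \neg Q: no world accessible from s1 forces \neg Q.

Yes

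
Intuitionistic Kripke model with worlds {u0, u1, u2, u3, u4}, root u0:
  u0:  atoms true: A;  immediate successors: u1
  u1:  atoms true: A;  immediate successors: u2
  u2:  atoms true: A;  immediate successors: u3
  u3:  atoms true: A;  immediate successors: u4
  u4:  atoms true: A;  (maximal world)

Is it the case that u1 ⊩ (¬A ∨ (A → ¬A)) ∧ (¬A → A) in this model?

No

u1 ⊮ (¬A ∨ (A → ¬A)) ∧ (¬A → A) since u1 fails ¬A ∨ (A → ¬A).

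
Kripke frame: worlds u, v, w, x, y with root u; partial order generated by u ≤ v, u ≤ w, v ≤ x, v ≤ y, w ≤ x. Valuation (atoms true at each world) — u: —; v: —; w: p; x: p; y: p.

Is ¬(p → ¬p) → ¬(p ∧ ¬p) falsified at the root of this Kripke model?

No

u ⊩ ¬(p → ¬p) → ¬(p ∧ ¬p): every world accessible from u that forces ¬(p → ¬p) (namely u, v, w, x, y) also forces ¬(p ∧ ¬p).
So the root u forces ¬(p → ¬p) → ¬(p ∧ ¬p); the model is not a countermodel.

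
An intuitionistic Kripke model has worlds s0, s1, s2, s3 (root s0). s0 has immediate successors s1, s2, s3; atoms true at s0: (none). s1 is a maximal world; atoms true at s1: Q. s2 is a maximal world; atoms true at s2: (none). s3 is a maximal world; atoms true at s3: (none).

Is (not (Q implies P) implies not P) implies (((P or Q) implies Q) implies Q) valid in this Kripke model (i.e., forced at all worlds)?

No

Not every world: s0 does not force (not (Q implies P) implies not P) implies (((P or Q) implies Q) implies Q).
s0 does not force (not (Q implies P) implies not P) implies (((P or Q) implies Q) implies Q): already at s0 itself, s0 forces not (Q implies P) implies not P but s0 does not force ((P or Q) implies Q) implies Q.
s0 does not force ((P or Q) implies Q) implies Q: already at s0 itself, s0 forces (P or Q) implies Q but s0 does not force Q.
s0 lacks atom Q, so s0 does not force Q.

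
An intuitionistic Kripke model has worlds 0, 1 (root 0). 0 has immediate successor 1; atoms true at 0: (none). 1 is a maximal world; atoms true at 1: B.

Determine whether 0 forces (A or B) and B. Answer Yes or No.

0 does not force (A or B) and B since 0 fails A or B.

No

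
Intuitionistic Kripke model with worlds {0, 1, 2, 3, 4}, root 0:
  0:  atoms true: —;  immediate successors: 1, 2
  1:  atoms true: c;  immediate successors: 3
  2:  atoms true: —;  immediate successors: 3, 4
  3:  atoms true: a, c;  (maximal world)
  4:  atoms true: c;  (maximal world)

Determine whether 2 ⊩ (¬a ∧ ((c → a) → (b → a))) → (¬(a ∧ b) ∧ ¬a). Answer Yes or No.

2 ⊩ (¬a ∧ ((c → a) → (b → a))) → (¬(a ∧ b) ∧ ¬a): every world accessible from 2 that forces ¬a ∧ ((c → a) → (b → a)) (namely 4) also forces ¬(a ∧ b) ∧ ¬a.

Yes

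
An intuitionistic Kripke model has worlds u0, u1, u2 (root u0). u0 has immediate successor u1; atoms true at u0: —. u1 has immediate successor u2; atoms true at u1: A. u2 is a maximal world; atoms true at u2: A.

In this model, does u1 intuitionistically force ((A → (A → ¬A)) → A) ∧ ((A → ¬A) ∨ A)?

u1 ⊩ ((A → (A → ¬A)) → A) ∧ ((A → ¬A) ∨ A) since u1 forces both conjuncts.

Yes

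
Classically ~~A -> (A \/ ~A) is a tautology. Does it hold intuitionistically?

No

This is a variant of double-negation elimination (deriving excluded middle from double negation), which is not intuitionistically valid.
A Kripke countermodel: worlds 0, 1; order generated by 0 <= 1; atoms true at each world — 0:{}; 1:{A}.
0 ||-/- ~~A -> (A \/ ~A): already at 0 itself, 0 ||- ~~A but 0 ||-/- A \/ ~A.
0 ||-/- A \/ ~A: neither disjunct is forced at 0.
0 lacks atom A, so 0 ||-/- A.
So the root 0 does not force the formula.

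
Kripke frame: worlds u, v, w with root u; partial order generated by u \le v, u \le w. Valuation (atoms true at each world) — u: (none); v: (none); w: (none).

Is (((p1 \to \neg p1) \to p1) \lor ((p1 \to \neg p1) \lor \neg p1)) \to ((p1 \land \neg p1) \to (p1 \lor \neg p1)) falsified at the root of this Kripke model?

u \Vdash (((p1 \to \neg p1) \to p1) \lor ((p1 \to \neg p1) \lor \neg p1)) \to ((p1 \land \neg p1) \to (p1 \lor \neg p1)): every world accessible from u that forces ((p1 \to \neg p1) \to p1) \lor ((p1 \to \neg p1) \lor \neg p1) (namely u, v, w) also forces (p1 \land \neg p1) \to (p1 \lor \neg p1).
So the root u forces (((p1 \to \neg p1) \to p1) \lor ((p1 \to \neg p1) \lor \neg p1)) \to ((p1 \land \neg p1) \to (p1 \lor \neg p1)); the model is not a countermodel.

No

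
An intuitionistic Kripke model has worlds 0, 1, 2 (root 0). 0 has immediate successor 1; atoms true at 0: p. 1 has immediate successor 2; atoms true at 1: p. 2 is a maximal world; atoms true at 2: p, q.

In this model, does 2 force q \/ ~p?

2 ||- q \/ ~p via the disjunct q.

Yes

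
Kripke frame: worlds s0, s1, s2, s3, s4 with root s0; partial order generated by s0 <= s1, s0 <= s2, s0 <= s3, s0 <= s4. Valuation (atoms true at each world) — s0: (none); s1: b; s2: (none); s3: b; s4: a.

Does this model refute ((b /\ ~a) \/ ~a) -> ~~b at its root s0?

Yes

s0 ||-/- ((b /\ ~a) \/ ~a) -> ~~b: at the accessible world s2, s2 ||- (b /\ ~a) \/ ~a but s2 ||-/- ~~b.
s2 ||-/- ~~b since s2 is accessible from s2 and s2 ||- ~b.
s2 ||- ~b: no world accessible from s2 forces b.
So the root s0 does not force ((b /\ ~a) \/ ~a) -> ~~b; the model is a countermodel.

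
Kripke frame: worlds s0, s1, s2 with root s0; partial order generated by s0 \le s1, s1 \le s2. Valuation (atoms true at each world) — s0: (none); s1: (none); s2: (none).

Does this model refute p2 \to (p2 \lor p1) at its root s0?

No

s0 \Vdash p2 \to (p2 \lor p1) vacuously: no world accessible from s0 forces the antecedent p2.
So the root s0 forces p2 \to (p2 \lor p1); the model is not a countermodel.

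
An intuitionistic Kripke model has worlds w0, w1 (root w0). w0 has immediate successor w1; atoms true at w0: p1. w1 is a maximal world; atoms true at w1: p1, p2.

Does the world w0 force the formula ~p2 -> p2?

w0 ||- ~p2 -> p2 vacuously: no world accessible from w0 forces the antecedent ~p2.

Yes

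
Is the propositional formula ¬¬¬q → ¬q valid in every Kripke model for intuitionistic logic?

Yes

This is triple-negation reduction, which is intuitionistically derivable.
Assume ¬¬¬q and suppose q. Then ¬¬q (double-negation introduction), contradicting ¬¬¬q. So ¬q.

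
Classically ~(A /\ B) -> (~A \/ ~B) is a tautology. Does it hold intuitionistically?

This is the constructively invalid direction of De Morgan's law for conjunction, which is not intuitionistically valid.
A Kripke countermodel: worlds a, b, c; order generated by a <= b, a <= c; atoms true at each world — a:{}; b:{A}; c:{B}.
a ||-/- ~(A /\ B) -> (~A \/ ~B): already at a itself, a ||- ~(A /\ B) but a ||-/- ~A \/ ~B.
a ||-/- ~A \/ ~B: neither disjunct is forced at a.
a ||-/- ~A since b is accessible from a and b ||- A.
So the root a does not force the formula.

No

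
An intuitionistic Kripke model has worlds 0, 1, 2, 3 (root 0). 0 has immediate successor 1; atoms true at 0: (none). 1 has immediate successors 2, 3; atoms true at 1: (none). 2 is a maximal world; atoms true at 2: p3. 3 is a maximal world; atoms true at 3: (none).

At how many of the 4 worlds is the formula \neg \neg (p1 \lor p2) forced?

0: does not force it — 0 \nVdash \neg \neg (p1 \lor p2) since 0 is accessible from 0 and 0 \Vdash \neg (p1 \lor p2).
1: does not force it — 1 \nVdash \neg \neg (p1 \lor p2) since 1 is accessible from 1 and 1 \Vdash \neg (p1 \lor p2).
2: does not force it — 2 \nVdash \neg \neg (p1 \lor p2) since 2 is accessible from 2 and 2 \Vdash \neg (p1 \lor p2).
3: does not force it.
Worlds forcing the formula: { }.

0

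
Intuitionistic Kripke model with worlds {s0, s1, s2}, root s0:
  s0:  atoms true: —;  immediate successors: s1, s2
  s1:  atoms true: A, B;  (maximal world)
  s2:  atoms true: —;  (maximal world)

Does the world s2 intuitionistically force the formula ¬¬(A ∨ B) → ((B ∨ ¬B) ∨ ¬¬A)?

s2 ⊩ ¬¬(A ∨ B) → ((B ∨ ¬B) ∨ ¬¬A) vacuously: no world accessible from s2 forces the antecedent ¬¬(A ∨ B).

Yes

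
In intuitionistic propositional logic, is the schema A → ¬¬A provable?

Yes

This is double-negation introduction, which is intuitionistically derivable.
If a world forces A then every accessible world forces A (persistence), so none forces ¬A; hence ¬¬A.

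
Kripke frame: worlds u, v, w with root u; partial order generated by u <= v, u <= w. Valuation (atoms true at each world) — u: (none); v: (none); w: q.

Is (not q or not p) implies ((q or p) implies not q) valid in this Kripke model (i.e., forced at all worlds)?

No

Not every world: u does not force (not q or not p) implies ((q or p) implies not q).
u does not force (not q or not p) implies ((q or p) implies not q): already at u itself, u forces not q or not p but u does not force (q or p) implies not q.
u does not force (q or p) implies not q: at the accessible world w, w forces q or p but w does not force not q.
w does not force not q since w is accessible from w and w forces q.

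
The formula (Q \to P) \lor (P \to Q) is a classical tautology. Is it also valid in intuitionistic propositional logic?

No

This is the Gödel–Dummett linearity axiom, which is not intuitionistically valid.
A Kripke countermodel: worlds w0, w1, w2; order generated by w0 \le w1, w0 \le w2; atoms true at each world — w0:{}; w1:{Q}; w2:{P}.
w0 \nVdash (Q \to P) \lor (P \to Q): neither disjunct is forced at w0.
w0 \nVdash Q \to P: at the accessible world w1, w1 \Vdash Q but w1 \nVdash P.
w1 lacks atom P, so w1 \nVdash P.
So the root w0 does not force the formula.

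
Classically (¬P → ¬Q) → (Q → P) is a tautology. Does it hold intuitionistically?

This is the converse of contraposition, which is not intuitionistically valid.
A Kripke countermodel: worlds 0, 1; order generated by 0 ≤ 1; atoms true at each world — 0:{Q}; 1:{P,Q}.
0 ⊮ (¬P → ¬Q) → (Q → P): already at 0 itself, 0 ⊩ ¬P → ¬Q but 0 ⊮ Q → P.
0 ⊮ Q → P: already at 0 itself, 0 ⊩ Q but 0 ⊮ P.
0 lacks atom P, so 0 ⊮ P.
So the root 0 does not force the formula.

No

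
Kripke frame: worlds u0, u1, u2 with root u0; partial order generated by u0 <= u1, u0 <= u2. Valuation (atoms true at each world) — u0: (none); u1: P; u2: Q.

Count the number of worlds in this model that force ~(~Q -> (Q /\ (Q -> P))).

u0: does not force it — u0 ||-/- ~(~Q -> (Q /\ (Q -> P))) since u2 is accessible from u0 and u2 ||- ~Q -> (Q /\ (Q -> P)).
u1: forces it.
u2: does not force it — u2 ||-/- ~(~Q -> (Q /\ (Q -> P))) since u2 is accessible from u2 and u2 ||- ~Q -> (Q /\ (Q -> P)).
Worlds forcing the formula: {u1}.

1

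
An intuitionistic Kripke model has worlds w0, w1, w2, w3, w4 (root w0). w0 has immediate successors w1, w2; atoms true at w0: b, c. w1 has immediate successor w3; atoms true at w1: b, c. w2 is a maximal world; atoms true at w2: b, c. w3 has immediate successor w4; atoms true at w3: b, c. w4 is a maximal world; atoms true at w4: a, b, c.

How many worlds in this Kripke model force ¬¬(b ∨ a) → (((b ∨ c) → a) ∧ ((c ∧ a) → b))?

1

w0: does not force it — w0 ⊮ ¬¬(b ∨ a) → (((b ∨ c) → a) ∧ ((c ∧ a) → b)): already at w0 itself, w0 ⊩ ¬¬(b ∨ a) but w0 ⊮ ((b ∨ c) → a) ∧ ((c ∧ a) → b).
w1: does not force it.
w2: does not force it.
w3: does not force it.
w4: forces it.
Worlds forcing the formula: {w4}.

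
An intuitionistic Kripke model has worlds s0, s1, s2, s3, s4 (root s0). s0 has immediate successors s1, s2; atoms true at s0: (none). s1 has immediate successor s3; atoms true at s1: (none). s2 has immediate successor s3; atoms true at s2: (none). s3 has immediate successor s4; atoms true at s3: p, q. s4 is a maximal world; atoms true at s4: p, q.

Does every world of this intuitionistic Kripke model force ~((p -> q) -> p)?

No

Not every world: s0 ||-/- ~((p -> q) -> p).
s0 ||-/- ~((p -> q) -> p) since s3 is accessible from s0 and s3 ||- (p -> q) -> p.
s3 ||- (p -> q) -> p: every world accessible from s3 that forces p -> q (namely s3, s4) also forces p.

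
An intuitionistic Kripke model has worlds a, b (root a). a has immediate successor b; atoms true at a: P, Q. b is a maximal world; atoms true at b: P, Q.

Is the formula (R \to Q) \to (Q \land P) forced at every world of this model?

a \Vdash (R \to Q) \to (Q \land P): every world accessible from a that forces R \to Q (namely a, b) also forces Q \land P.
Since the root a forces (R \to Q) \to (Q \land P) and forcing is persistent (monotone upward), every world forces it.

Yes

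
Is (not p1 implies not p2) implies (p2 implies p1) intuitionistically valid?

No

This is the converse of contraposition, which is not intuitionistically valid.
A Kripke countermodel: worlds s0, s1; order generated by s0 <= s1; atoms true at each world — s0:{p2}; s1:{p1,p2}.
s0 does not force (not p1 implies not p2) implies (p2 implies p1): already at s0 itself, s0 forces not p1 implies not p2 but s0 does not force p2 implies p1.
s0 does not force p2 implies p1: already at s0 itself, s0 forces p2 but s0 does not force p1.
s0 lacks atom p1, so s0 does not force p1.
So the root s0 does not force the formula.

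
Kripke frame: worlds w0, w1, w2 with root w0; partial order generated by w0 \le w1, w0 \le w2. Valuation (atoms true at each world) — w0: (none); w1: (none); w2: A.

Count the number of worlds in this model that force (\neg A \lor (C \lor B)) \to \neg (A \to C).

1

w0: does not force it — w0 \nVdash (\neg A \lor (C \lor B)) \to \neg (A \to C): at the accessible world w1, w1 \Vdash \neg A \lor (C \lor B) but w1 \nVdash \neg (A \to C).
w1: does not force it — w1 \nVdash (\neg A \lor (C \lor B)) \to \neg (A \to C): already at w1 itself, w1 \Vdash \neg A \lor (C \lor B) but w1 \nVdash \neg (A \to C).
w2: forces it.
Worlds forcing the formula: {w2}.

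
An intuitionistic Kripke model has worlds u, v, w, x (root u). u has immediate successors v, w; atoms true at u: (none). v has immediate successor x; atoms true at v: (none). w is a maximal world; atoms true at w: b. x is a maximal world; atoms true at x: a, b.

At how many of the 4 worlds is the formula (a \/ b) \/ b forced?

u: does not force it — u ||-/- (a \/ b) \/ b: neither disjunct is forced at u.
v: does not force it — v ||-/- (a \/ b) \/ b: neither disjunct is forced at v.
w: forces it.
x: forces it.
Worlds forcing the formula: {w, x}.

2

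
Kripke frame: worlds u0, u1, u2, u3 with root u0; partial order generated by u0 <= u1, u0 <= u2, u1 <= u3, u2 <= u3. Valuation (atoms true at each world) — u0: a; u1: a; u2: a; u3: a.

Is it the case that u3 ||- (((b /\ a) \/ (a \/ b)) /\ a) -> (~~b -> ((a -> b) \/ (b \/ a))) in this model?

Yes

u3 ||- (((b /\ a) \/ (a \/ b)) /\ a) -> (~~b -> ((a -> b) \/ (b \/ a))): every world accessible from u3 that forces ((b /\ a) \/ (a \/ b)) /\ a (namely u3) also forces ~~b -> ((a -> b) \/ (b \/ a)).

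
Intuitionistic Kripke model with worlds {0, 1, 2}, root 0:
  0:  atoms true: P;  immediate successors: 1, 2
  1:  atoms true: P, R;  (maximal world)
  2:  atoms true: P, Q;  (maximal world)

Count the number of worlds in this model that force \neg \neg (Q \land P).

1

0: does not force it — 0 \nVdash \neg \neg (Q \land P) since 1 is accessible from 0 and 1 \Vdash \neg (Q \land P).
1: does not force it.
2: forces it.
Worlds forcing the formula: {2}.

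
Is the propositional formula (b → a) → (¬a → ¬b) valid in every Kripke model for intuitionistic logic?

Yes

This is the forward direction of contraposition, which is intuitionistically derivable.
Assume b → a and ¬a. If b held then a would follow, contradicting ¬a; so ¬b.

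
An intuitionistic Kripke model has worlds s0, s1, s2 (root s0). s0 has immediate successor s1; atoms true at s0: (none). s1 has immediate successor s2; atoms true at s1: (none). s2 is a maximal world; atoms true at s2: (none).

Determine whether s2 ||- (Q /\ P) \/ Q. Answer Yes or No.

No

s2 ||-/- (Q /\ P) \/ Q: neither disjunct is forced at s2.
s2 ||-/- Q /\ P since s2 fails Q.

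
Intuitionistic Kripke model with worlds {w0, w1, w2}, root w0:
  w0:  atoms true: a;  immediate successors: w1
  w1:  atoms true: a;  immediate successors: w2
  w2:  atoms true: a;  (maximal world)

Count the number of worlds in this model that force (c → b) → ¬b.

w0: forces it.
w1: forces it.
w2: forces it.
Worlds forcing the formula: {w0, w1, w2}.

3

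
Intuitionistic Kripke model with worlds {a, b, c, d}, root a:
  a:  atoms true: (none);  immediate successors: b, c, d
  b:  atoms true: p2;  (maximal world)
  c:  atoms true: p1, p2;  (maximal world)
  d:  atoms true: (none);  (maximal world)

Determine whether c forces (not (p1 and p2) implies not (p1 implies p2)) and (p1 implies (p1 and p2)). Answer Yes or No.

c forces (not (p1 and p2) implies not (p1 implies p2)) and (p1 implies (p1 and p2)) since c forces both conjuncts.

Yes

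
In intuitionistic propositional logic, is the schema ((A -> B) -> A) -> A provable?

No

This is Peirce's law, which is not intuitionistically valid.
A Kripke countermodel: worlds u0, u1; order generated by u0 <= u1; atoms true at each world — u0:{}; u1:{A}.
u0 ||-/- ((A -> B) -> A) -> A: already at u0 itself, u0 ||- (A -> B) -> A but u0 ||-/- A.
u0 lacks atom A, so u0 ||-/- A.
So the root u0 does not force the formula.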